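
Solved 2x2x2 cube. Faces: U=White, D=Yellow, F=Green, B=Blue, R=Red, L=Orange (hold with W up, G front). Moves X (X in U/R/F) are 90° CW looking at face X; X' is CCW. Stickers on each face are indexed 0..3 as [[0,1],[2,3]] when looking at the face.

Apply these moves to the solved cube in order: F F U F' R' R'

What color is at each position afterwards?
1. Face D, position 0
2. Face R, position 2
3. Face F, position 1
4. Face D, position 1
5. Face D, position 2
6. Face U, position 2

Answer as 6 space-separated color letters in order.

Answer: G B B W Y B

Derivation:
After move 1 (F): F=GGGG U=WWOO R=WRWR D=RRYY L=OYOY
After move 2 (F): F=GGGG U=WWYY R=OROR D=WWYY L=OROR
After move 3 (U): U=YWYW F=ORGG R=BBOR B=ORBB L=GGOR
After move 4 (F'): F=RGOG U=YWBO R=WBWR D=GRYY L=GWOY
After move 5 (R'): R=BRWW U=YBBO F=RWOO D=GGYG B=YRRB
After move 6 (R'): R=RWBW U=YRBY F=RBOO D=GWYO B=GRGB
Query 1: D[0] = G
Query 2: R[2] = B
Query 3: F[1] = B
Query 4: D[1] = W
Query 5: D[2] = Y
Query 6: U[2] = B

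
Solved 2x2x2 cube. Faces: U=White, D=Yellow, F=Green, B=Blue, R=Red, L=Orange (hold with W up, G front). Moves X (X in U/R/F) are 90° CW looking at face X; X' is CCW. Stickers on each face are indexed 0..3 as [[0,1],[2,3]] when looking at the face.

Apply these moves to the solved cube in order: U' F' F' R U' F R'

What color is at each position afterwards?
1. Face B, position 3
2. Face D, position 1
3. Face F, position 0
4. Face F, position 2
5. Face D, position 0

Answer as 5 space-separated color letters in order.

Answer: B B O Y R

Derivation:
After move 1 (U'): U=WWWW F=OOGG R=GGRR B=RRBB L=BBOO
After move 2 (F'): F=OGOG U=WWGR R=YGYR D=BOYY L=BWOW
After move 3 (F'): F=GGOO U=WWYY R=OGBR D=WWYY L=BROG
After move 4 (R): R=BORG U=WGYO F=GWOY D=WBYR B=YRWB
After move 5 (U'): U=GOWY F=BROY R=GWRG B=BOWB L=YROG
After move 6 (F): F=OBYR U=GOGR R=WWYG D=RGYR L=YWOB
After move 7 (R'): R=WGWY U=GWGB F=OOYR D=RBYR B=ROGB
Query 1: B[3] = B
Query 2: D[1] = B
Query 3: F[0] = O
Query 4: F[2] = Y
Query 5: D[0] = R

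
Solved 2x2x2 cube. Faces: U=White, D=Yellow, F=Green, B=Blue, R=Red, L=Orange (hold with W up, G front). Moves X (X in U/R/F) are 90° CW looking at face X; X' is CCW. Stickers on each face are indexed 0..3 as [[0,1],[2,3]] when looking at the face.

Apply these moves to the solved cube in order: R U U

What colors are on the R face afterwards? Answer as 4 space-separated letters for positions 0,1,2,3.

After move 1 (R): R=RRRR U=WGWG F=GYGY D=YBYB B=WBWB
After move 2 (U): U=WWGG F=RRGY R=WBRR B=OOWB L=GYOO
After move 3 (U): U=GWGW F=WBGY R=OORR B=GYWB L=RROO
Query: R face = OORR

Answer: O O R R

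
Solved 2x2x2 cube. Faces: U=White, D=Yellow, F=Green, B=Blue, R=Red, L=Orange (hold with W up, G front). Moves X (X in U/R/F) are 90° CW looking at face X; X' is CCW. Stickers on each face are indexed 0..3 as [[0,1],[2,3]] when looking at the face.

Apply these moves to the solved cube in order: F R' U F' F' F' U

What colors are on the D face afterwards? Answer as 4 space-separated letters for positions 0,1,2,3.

Answer: W Y Y G

Derivation:
After move 1 (F): F=GGGG U=WWOO R=WRWR D=RRYY L=OYOY
After move 2 (R'): R=RRWW U=WBOB F=GWGO D=RGYG B=YBRB
After move 3 (U): U=OWBB F=RRGO R=YBWW B=OYRB L=GWOY
After move 4 (F'): F=RORG U=OWYW R=GBRW D=WYYG L=GBOB
After move 5 (F'): F=OGRR U=OWGR R=YBWW D=BBYG L=GWOY
After move 6 (F'): F=GROR U=OWYW R=BBBW D=WYYG L=GROG
After move 7 (U): U=YOWW F=BBOR R=OYBW B=GRRB L=GROG
Query: D face = WYYG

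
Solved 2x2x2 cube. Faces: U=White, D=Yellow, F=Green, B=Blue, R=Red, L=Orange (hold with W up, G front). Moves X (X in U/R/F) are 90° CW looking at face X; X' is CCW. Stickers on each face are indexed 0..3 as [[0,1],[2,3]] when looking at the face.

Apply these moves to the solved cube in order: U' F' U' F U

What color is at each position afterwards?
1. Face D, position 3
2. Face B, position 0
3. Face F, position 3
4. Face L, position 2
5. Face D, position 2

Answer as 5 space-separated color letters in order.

After move 1 (U'): U=WWWW F=OOGG R=GGRR B=RRBB L=BBOO
After move 2 (F'): F=OGOG U=WWGR R=YGYR D=BOYY L=BWOW
After move 3 (U'): U=WRWG F=BWOG R=OGYR B=YGBB L=RROW
After move 4 (F): F=OBGW U=WRWR R=WGGR D=YOYY L=RBOO
After move 5 (U): U=WWRR F=WGGW R=YGGR B=RBBB L=OBOO
Query 1: D[3] = Y
Query 2: B[0] = R
Query 3: F[3] = W
Query 4: L[2] = O
Query 5: D[2] = Y

Answer: Y R W O Y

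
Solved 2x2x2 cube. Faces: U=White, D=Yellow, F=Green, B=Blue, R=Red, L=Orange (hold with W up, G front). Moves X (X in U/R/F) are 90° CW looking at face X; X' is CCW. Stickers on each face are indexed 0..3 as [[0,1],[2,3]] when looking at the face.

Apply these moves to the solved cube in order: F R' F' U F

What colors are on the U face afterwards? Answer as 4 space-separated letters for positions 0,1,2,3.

Answer: R W O O

Derivation:
After move 1 (F): F=GGGG U=WWOO R=WRWR D=RRYY L=OYOY
After move 2 (R'): R=RRWW U=WBOB F=GWGO D=RGYG B=YBRB
After move 3 (F'): F=WOGG U=WBRW R=GRRW D=YYYG L=OBOO
After move 4 (U): U=RWWB F=GRGG R=YBRW B=OBRB L=WOOO
After move 5 (F): F=GGGR U=RWOO R=WBBW D=RYYG L=WYOY
Query: U face = RWOO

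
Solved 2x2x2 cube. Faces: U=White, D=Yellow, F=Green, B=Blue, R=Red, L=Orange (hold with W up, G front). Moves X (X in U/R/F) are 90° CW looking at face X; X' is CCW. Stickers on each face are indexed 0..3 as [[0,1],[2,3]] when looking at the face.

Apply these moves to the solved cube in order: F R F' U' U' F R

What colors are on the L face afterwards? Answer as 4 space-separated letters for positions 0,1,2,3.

Answer: B Y O Y

Derivation:
After move 1 (F): F=GGGG U=WWOO R=WRWR D=RRYY L=OYOY
After move 2 (R): R=WWRR U=WGOG F=GRGY D=RBYB B=OBWB
After move 3 (F'): F=RYGG U=WGWR R=BWRR D=YYYB L=OGOO
After move 4 (U'): U=GRWW F=OGGG R=RYRR B=BWWB L=OBOO
After move 5 (U'): U=RWGW F=OBGG R=OGRR B=RYWB L=BWOO
After move 6 (F): F=GOGB U=RWOW R=GGWR D=ROYB L=BYOY
After move 7 (R): R=WGRG U=ROOB F=GOGB D=RWYR B=WYWB
Query: L face = BYOY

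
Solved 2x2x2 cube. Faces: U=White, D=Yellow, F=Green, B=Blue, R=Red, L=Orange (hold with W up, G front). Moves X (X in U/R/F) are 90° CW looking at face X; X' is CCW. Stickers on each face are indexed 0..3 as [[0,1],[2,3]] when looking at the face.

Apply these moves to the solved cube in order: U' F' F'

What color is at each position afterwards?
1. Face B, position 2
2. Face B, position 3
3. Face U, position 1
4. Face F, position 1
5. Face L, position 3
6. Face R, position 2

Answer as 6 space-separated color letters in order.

After move 1 (U'): U=WWWW F=OOGG R=GGRR B=RRBB L=BBOO
After move 2 (F'): F=OGOG U=WWGR R=YGYR D=BOYY L=BWOW
After move 3 (F'): F=GGOO U=WWYY R=OGBR D=WWYY L=BROG
Query 1: B[2] = B
Query 2: B[3] = B
Query 3: U[1] = W
Query 4: F[1] = G
Query 5: L[3] = G
Query 6: R[2] = B

Answer: B B W G G B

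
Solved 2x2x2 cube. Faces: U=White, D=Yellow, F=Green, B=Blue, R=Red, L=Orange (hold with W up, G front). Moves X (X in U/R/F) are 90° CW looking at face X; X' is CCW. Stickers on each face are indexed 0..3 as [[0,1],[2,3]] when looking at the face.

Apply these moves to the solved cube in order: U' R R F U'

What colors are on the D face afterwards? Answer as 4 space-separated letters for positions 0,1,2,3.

Answer: G R Y W

Derivation:
After move 1 (U'): U=WWWW F=OOGG R=GGRR B=RRBB L=BBOO
After move 2 (R): R=RGRG U=WOWG F=OYGY D=YBYR B=WRWB
After move 3 (R): R=RRGG U=WYWY F=OBGR D=YWYW B=GROB
After move 4 (F): F=GORB U=WYOB R=WRYG D=GRYW L=BYOW
After move 5 (U'): U=YBWO F=BYRB R=GOYG B=WROB L=GROW
Query: D face = GRYW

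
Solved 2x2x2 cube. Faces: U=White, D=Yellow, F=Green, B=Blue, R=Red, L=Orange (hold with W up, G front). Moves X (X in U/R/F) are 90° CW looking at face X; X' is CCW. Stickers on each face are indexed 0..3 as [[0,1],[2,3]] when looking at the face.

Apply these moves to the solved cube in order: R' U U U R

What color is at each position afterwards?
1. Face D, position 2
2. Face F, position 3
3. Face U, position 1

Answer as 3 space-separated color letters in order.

After move 1 (R'): R=RRRR U=WBWB F=GWGW D=YGYG B=YBYB
After move 2 (U): U=WWBB F=RRGW R=YBRR B=OOYB L=GWOO
After move 3 (U): U=BWBW F=YBGW R=OORR B=GWYB L=RROO
After move 4 (U): U=BBWW F=OOGW R=GWRR B=RRYB L=YBOO
After move 5 (R): R=RGRW U=BOWW F=OGGG D=YYYR B=WRBB
Query 1: D[2] = Y
Query 2: F[3] = G
Query 3: U[1] = O

Answer: Y G O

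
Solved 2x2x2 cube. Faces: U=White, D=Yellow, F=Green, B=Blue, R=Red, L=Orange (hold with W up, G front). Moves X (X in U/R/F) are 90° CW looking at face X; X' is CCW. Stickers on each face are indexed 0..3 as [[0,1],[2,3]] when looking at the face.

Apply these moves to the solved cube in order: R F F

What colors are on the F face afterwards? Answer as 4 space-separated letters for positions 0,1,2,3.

After move 1 (R): R=RRRR U=WGWG F=GYGY D=YBYB B=WBWB
After move 2 (F): F=GGYY U=WGOO R=WRGR D=RRYB L=OYOB
After move 3 (F): F=YGYG U=WGBY R=OROR D=GWYB L=OROR
Query: F face = YGYG

Answer: Y G Y G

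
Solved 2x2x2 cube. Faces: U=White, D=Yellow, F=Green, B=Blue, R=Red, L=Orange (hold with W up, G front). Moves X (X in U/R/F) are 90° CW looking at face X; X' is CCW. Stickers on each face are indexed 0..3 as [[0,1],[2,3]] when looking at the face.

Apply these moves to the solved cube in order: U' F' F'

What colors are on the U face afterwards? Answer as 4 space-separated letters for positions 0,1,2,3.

After move 1 (U'): U=WWWW F=OOGG R=GGRR B=RRBB L=BBOO
After move 2 (F'): F=OGOG U=WWGR R=YGYR D=BOYY L=BWOW
After move 3 (F'): F=GGOO U=WWYY R=OGBR D=WWYY L=BROG
Query: U face = WWYY

Answer: W W Y Y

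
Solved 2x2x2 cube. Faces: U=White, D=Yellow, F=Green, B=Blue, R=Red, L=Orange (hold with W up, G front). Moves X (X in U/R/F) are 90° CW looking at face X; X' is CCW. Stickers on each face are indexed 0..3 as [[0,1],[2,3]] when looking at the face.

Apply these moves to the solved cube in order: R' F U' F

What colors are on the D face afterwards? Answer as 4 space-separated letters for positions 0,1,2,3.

Answer: B G Y G

Derivation:
After move 1 (R'): R=RRRR U=WBWB F=GWGW D=YGYG B=YBYB
After move 2 (F): F=GGWW U=WBOO R=WRBR D=RRYG L=OYOG
After move 3 (U'): U=BOWO F=OYWW R=GGBR B=WRYB L=YBOG
After move 4 (F): F=WOWY U=BOGB R=WGOR D=BGYG L=YROR
Query: D face = BGYG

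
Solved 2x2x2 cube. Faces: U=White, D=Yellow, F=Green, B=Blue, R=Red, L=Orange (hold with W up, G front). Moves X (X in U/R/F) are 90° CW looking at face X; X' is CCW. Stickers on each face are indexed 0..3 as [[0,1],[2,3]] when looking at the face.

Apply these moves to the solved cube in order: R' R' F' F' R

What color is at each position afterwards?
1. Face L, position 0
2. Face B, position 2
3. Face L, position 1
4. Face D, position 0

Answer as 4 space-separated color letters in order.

After move 1 (R'): R=RRRR U=WBWB F=GWGW D=YGYG B=YBYB
After move 2 (R'): R=RRRR U=WYWY F=GBGB D=YWYW B=GBGB
After move 3 (F'): F=BBGG U=WYRR R=WRYR D=OOYW L=OYOW
After move 4 (F'): F=BGBG U=WYWY R=OROR D=YWYW L=OROR
After move 5 (R): R=OORR U=WGWG F=BWBW D=YGYG B=YBYB
Query 1: L[0] = O
Query 2: B[2] = Y
Query 3: L[1] = R
Query 4: D[0] = Y

Answer: O Y R Y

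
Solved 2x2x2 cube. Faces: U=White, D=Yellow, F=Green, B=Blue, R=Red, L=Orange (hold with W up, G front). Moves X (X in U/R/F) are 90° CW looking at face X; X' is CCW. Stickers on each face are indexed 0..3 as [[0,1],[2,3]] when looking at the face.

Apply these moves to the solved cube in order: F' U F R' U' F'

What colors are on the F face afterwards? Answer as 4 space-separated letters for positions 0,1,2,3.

Answer: O G G G

Derivation:
After move 1 (F'): F=GGGG U=WWRR R=YRYR D=OOYY L=OWOW
After move 2 (U): U=RWRW F=YRGG R=BBYR B=OWBB L=GGOW
After move 3 (F): F=GYGR U=RWWG R=RBWR D=YBYY L=GOOO
After move 4 (R'): R=BRRW U=RBWO F=GWGG D=YYYR B=YWBB
After move 5 (U'): U=BORW F=GOGG R=GWRW B=BRBB L=YWOO
After move 6 (F'): F=OGGG U=BOGR R=YWYW D=WOYR L=YWOR
Query: F face = OGGG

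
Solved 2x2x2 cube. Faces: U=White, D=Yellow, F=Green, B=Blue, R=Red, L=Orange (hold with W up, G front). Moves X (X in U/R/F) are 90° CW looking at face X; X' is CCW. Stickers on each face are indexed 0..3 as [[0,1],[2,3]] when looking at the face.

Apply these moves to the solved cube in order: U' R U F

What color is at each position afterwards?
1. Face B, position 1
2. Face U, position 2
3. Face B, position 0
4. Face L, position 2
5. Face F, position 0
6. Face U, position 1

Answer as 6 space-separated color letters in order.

Answer: B O B O G W

Derivation:
After move 1 (U'): U=WWWW F=OOGG R=GGRR B=RRBB L=BBOO
After move 2 (R): R=RGRG U=WOWG F=OYGY D=YBYR B=WRWB
After move 3 (U): U=WWGO F=RGGY R=WRRG B=BBWB L=OYOO
After move 4 (F): F=GRYG U=WWOY R=GROG D=RWYR L=OYOB
Query 1: B[1] = B
Query 2: U[2] = O
Query 3: B[0] = B
Query 4: L[2] = O
Query 5: F[0] = G
Query 6: U[1] = W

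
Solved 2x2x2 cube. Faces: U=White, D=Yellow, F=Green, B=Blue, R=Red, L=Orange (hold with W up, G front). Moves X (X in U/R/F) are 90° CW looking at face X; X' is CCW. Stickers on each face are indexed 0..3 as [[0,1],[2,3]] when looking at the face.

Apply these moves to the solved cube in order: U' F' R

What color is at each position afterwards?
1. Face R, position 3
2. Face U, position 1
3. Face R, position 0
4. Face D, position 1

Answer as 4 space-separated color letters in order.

Answer: G G Y B

Derivation:
After move 1 (U'): U=WWWW F=OOGG R=GGRR B=RRBB L=BBOO
After move 2 (F'): F=OGOG U=WWGR R=YGYR D=BOYY L=BWOW
After move 3 (R): R=YYRG U=WGGG F=OOOY D=BBYR B=RRWB
Query 1: R[3] = G
Query 2: U[1] = G
Query 3: R[0] = Y
Query 4: D[1] = B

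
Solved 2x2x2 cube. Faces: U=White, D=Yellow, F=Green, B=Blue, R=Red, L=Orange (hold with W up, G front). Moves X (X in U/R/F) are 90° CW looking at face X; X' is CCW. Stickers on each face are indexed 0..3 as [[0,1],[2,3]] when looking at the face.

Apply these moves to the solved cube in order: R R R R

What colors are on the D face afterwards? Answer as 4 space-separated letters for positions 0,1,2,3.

After move 1 (R): R=RRRR U=WGWG F=GYGY D=YBYB B=WBWB
After move 2 (R): R=RRRR U=WYWY F=GBGB D=YWYW B=GBGB
After move 3 (R): R=RRRR U=WBWB F=GWGW D=YGYG B=YBYB
After move 4 (R): R=RRRR U=WWWW F=GGGG D=YYYY B=BBBB
Query: D face = YYYY

Answer: Y Y Y Y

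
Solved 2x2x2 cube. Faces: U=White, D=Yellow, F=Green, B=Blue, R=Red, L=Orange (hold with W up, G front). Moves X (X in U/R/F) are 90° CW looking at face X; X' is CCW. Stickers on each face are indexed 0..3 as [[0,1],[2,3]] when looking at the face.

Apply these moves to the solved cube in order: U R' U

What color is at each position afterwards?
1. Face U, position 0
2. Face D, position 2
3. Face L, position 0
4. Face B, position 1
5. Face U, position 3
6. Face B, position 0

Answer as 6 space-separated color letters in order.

Answer: W Y R G B G

Derivation:
After move 1 (U): U=WWWW F=RRGG R=BBRR B=OOBB L=GGOO
After move 2 (R'): R=BRBR U=WBWO F=RWGW D=YRYG B=YOYB
After move 3 (U): U=WWOB F=BRGW R=YOBR B=GGYB L=RWOO
Query 1: U[0] = W
Query 2: D[2] = Y
Query 3: L[0] = R
Query 4: B[1] = G
Query 5: U[3] = B
Query 6: B[0] = G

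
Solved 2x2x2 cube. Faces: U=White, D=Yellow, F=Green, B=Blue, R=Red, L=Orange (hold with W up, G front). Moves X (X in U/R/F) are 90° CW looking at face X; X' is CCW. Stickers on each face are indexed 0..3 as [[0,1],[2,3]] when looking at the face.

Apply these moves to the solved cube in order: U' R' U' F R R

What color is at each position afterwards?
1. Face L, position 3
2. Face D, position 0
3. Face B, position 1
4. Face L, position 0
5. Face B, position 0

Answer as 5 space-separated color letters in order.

After move 1 (U'): U=WWWW F=OOGG R=GGRR B=RRBB L=BBOO
After move 2 (R'): R=GRGR U=WBWR F=OWGW D=YOYG B=YRYB
After move 3 (U'): U=BRWW F=BBGW R=OWGR B=GRYB L=YROO
After move 4 (F): F=GBWB U=BROR R=WWWR D=GOYG L=YYOO
After move 5 (R): R=WWRW U=BBOB F=GOWG D=GYYG B=RRRB
After move 6 (R): R=RWWW U=BOOG F=GYWG D=GRYR B=BRBB
Query 1: L[3] = O
Query 2: D[0] = G
Query 3: B[1] = R
Query 4: L[0] = Y
Query 5: B[0] = B

Answer: O G R Y B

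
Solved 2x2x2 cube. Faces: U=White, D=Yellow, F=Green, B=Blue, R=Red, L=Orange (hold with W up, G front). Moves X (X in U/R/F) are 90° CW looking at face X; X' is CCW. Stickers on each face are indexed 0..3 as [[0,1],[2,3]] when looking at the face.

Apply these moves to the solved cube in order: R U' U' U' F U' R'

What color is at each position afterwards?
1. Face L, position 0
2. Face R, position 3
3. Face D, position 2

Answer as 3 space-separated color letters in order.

Answer: O G Y

Derivation:
After move 1 (R): R=RRRR U=WGWG F=GYGY D=YBYB B=WBWB
After move 2 (U'): U=GGWW F=OOGY R=GYRR B=RRWB L=WBOO
After move 3 (U'): U=GWGW F=WBGY R=OORR B=GYWB L=RROO
After move 4 (U'): U=WWGG F=RRGY R=WBRR B=OOWB L=GYOO
After move 5 (F): F=GRYR U=WWOY R=GBGR D=RWYB L=GYOB
After move 6 (U'): U=WYWO F=GYYR R=GRGR B=GBWB L=OOOB
After move 7 (R'): R=RRGG U=WWWG F=GYYO D=RYYR B=BBWB
Query 1: L[0] = O
Query 2: R[3] = G
Query 3: D[2] = Y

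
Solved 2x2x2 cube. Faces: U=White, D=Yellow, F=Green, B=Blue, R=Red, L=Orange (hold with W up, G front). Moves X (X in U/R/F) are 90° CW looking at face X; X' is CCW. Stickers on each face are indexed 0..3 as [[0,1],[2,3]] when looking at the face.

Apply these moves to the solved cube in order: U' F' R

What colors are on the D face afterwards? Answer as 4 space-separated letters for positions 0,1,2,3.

After move 1 (U'): U=WWWW F=OOGG R=GGRR B=RRBB L=BBOO
After move 2 (F'): F=OGOG U=WWGR R=YGYR D=BOYY L=BWOW
After move 3 (R): R=YYRG U=WGGG F=OOOY D=BBYR B=RRWB
Query: D face = BBYR

Answer: B B Y R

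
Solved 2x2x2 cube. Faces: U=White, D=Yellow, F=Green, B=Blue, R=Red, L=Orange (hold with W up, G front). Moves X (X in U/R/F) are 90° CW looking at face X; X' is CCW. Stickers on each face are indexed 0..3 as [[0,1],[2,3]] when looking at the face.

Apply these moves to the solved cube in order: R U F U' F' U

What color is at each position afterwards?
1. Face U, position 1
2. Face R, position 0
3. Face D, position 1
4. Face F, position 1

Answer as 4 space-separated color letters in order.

After move 1 (R): R=RRRR U=WGWG F=GYGY D=YBYB B=WBWB
After move 2 (U): U=WWGG F=RRGY R=WBRR B=OOWB L=GYOO
After move 3 (F): F=GRYR U=WWOY R=GBGR D=RWYB L=GYOB
After move 4 (U'): U=WYWO F=GYYR R=GRGR B=GBWB L=OOOB
After move 5 (F'): F=YRGY U=WYGG R=WRRR D=OBYB L=OOOW
After move 6 (U): U=GWGY F=WRGY R=GBRR B=OOWB L=YROW
Query 1: U[1] = W
Query 2: R[0] = G
Query 3: D[1] = B
Query 4: F[1] = R

Answer: W G B R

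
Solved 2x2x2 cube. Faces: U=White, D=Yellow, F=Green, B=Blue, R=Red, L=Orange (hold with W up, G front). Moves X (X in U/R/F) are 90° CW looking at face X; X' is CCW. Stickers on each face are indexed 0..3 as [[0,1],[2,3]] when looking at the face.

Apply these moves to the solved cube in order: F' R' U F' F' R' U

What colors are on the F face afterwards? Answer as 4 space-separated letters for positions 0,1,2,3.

After move 1 (F'): F=GGGG U=WWRR R=YRYR D=OOYY L=OWOW
After move 2 (R'): R=RRYY U=WBRB F=GWGR D=OGYG B=YBOB
After move 3 (U): U=RWBB F=RRGR R=YBYY B=OWOB L=GWOW
After move 4 (F'): F=RRRG U=RWYY R=GBOY D=WWYG L=GBOB
After move 5 (F'): F=RGRR U=RWGO R=WBWY D=BBYG L=GYOY
After move 6 (R'): R=BYWW U=ROGO F=RWRO D=BGYR B=GWBB
After move 7 (U): U=GROO F=BYRO R=GWWW B=GYBB L=RWOY
Query: F face = BYRO

Answer: B Y R O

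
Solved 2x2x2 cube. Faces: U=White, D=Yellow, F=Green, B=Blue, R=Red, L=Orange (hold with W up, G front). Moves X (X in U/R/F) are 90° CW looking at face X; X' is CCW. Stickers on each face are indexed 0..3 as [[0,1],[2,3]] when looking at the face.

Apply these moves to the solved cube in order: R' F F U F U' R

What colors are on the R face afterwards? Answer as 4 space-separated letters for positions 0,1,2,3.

After move 1 (R'): R=RRRR U=WBWB F=GWGW D=YGYG B=YBYB
After move 2 (F): F=GGWW U=WBOO R=WRBR D=RRYG L=OYOG
After move 3 (F): F=WGWG U=WBGY R=OROR D=BWYG L=OROR
After move 4 (U): U=GWYB F=ORWG R=YBOR B=ORYB L=WGOR
After move 5 (F): F=WOGR U=GWRG R=YBBR D=OYYG L=WBOW
After move 6 (U'): U=WGGR F=WBGR R=WOBR B=YBYB L=OROW
After move 7 (R): R=BWRO U=WBGR F=WYGG D=OYYY B=RBGB
Query: R face = BWRO

Answer: B W R O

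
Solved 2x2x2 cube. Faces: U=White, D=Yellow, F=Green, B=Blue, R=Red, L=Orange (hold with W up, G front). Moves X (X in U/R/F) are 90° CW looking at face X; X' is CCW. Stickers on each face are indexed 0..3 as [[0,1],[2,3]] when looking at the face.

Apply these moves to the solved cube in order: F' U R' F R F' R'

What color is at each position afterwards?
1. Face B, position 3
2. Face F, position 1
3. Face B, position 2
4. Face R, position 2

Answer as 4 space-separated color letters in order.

Answer: B Y R O

Derivation:
After move 1 (F'): F=GGGG U=WWRR R=YRYR D=OOYY L=OWOW
After move 2 (U): U=RWRW F=YRGG R=BBYR B=OWBB L=GGOW
After move 3 (R'): R=BRBY U=RBRO F=YWGW D=ORYG B=YWOB
After move 4 (F): F=GYWW U=RBWG R=RROY D=BBYG L=GOOR
After move 5 (R): R=ORYR U=RYWW F=GBWG D=BOYY B=GWBB
After move 6 (F'): F=BGGW U=RYOY R=ORBR D=ORYY L=GWOW
After move 7 (R'): R=RROB U=RBOG F=BYGY D=OGYW B=YWRB
Query 1: B[3] = B
Query 2: F[1] = Y
Query 3: B[2] = R
Query 4: R[2] = O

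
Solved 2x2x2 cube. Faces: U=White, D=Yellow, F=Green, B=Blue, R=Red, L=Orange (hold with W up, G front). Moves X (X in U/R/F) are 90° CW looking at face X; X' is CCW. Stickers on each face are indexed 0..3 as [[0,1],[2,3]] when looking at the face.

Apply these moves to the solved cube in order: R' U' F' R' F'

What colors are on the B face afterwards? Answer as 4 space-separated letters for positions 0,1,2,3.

After move 1 (R'): R=RRRR U=WBWB F=GWGW D=YGYG B=YBYB
After move 2 (U'): U=BBWW F=OOGW R=GWRR B=RRYB L=YBOO
After move 3 (F'): F=OWOG U=BBGR R=GWYR D=BOYG L=YWOW
After move 4 (R'): R=WRGY U=BYGR F=OBOR D=BWYG B=GROB
After move 5 (F'): F=BROO U=BYWG R=WRBY D=WWYG L=YROG
Query: B face = GROB

Answer: G R O B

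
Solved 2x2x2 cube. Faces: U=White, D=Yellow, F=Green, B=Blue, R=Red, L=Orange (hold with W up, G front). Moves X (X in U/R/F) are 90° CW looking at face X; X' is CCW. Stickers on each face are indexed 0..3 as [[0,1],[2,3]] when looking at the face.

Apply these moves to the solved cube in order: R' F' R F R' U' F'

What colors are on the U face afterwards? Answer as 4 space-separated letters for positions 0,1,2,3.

Answer: B R G R

Derivation:
After move 1 (R'): R=RRRR U=WBWB F=GWGW D=YGYG B=YBYB
After move 2 (F'): F=WWGG U=WBRR R=GRYR D=OOYG L=OBOW
After move 3 (R): R=YGRR U=WWRG F=WOGG D=OYYY B=RBBB
After move 4 (F): F=GWGO U=WWWB R=RGGR D=RYYY L=OOOY
After move 5 (R'): R=GRRG U=WBWR F=GWGB D=RWYO B=YBYB
After move 6 (U'): U=BRWW F=OOGB R=GWRG B=GRYB L=YBOY
After move 7 (F'): F=OBOG U=BRGR R=WWRG D=BYYO L=YWOW
Query: U face = BRGR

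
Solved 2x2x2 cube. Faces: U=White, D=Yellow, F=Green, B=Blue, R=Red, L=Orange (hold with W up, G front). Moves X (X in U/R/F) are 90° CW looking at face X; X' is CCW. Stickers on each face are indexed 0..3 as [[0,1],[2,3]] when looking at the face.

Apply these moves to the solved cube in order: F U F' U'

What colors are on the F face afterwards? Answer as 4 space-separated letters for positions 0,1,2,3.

Answer: G W W G

Derivation:
After move 1 (F): F=GGGG U=WWOO R=WRWR D=RRYY L=OYOY
After move 2 (U): U=OWOW F=WRGG R=BBWR B=OYBB L=GGOY
After move 3 (F'): F=RGWG U=OWBW R=RBRR D=GYYY L=GWOO
After move 4 (U'): U=WWOB F=GWWG R=RGRR B=RBBB L=OYOO
Query: F face = GWWG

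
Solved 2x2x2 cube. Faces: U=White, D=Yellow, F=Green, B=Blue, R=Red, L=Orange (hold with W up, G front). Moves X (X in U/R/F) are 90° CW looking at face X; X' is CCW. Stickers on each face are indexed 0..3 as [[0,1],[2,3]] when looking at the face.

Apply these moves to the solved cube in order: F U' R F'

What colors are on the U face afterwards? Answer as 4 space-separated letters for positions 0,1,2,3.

After move 1 (F): F=GGGG U=WWOO R=WRWR D=RRYY L=OYOY
After move 2 (U'): U=WOWO F=OYGG R=GGWR B=WRBB L=BBOY
After move 3 (R): R=WGRG U=WYWG F=ORGY D=RBYW B=OROB
After move 4 (F'): F=RYOG U=WYWR R=BGRG D=BYYW L=BGOW
Query: U face = WYWR

Answer: W Y W R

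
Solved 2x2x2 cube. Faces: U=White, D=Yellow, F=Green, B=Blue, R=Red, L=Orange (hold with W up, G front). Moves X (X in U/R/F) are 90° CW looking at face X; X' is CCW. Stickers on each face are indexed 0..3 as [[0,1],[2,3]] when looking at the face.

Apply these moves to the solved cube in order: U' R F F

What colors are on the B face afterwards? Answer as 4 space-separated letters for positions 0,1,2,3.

Answer: W R W B

Derivation:
After move 1 (U'): U=WWWW F=OOGG R=GGRR B=RRBB L=BBOO
After move 2 (R): R=RGRG U=WOWG F=OYGY D=YBYR B=WRWB
After move 3 (F): F=GOYY U=WOOB R=WGGG D=RRYR L=BYOB
After move 4 (F): F=YGYO U=WOBY R=OGBG D=GWYR L=BROR
Query: B face = WRWB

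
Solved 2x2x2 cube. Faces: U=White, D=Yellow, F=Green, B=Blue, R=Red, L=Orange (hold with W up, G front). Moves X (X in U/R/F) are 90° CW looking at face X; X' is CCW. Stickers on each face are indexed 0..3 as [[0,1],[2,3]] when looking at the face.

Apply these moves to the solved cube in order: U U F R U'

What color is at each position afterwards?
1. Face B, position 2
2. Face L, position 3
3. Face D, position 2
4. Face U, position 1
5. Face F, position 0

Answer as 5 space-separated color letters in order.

After move 1 (U): U=WWWW F=RRGG R=BBRR B=OOBB L=GGOO
After move 2 (U): U=WWWW F=BBGG R=OORR B=GGBB L=RROO
After move 3 (F): F=GBGB U=WWOR R=WOWR D=ROYY L=RYOY
After move 4 (R): R=WWRO U=WBOB F=GOGY D=RBYG B=RGWB
After move 5 (U'): U=BBWO F=RYGY R=GORO B=WWWB L=RGOY
Query 1: B[2] = W
Query 2: L[3] = Y
Query 3: D[2] = Y
Query 4: U[1] = B
Query 5: F[0] = R

Answer: W Y Y B R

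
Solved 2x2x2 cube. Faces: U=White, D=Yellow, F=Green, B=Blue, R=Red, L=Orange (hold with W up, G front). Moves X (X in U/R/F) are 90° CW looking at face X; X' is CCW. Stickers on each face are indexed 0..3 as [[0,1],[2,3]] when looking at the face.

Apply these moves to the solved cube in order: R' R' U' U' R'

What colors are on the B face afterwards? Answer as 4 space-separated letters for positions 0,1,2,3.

Answer: W B W B

Derivation:
After move 1 (R'): R=RRRR U=WBWB F=GWGW D=YGYG B=YBYB
After move 2 (R'): R=RRRR U=WYWY F=GBGB D=YWYW B=GBGB
After move 3 (U'): U=YYWW F=OOGB R=GBRR B=RRGB L=GBOO
After move 4 (U'): U=YWYW F=GBGB R=OORR B=GBGB L=RROO
After move 5 (R'): R=OROR U=YGYG F=GWGW D=YBYB B=WBWB
Query: B face = WBWB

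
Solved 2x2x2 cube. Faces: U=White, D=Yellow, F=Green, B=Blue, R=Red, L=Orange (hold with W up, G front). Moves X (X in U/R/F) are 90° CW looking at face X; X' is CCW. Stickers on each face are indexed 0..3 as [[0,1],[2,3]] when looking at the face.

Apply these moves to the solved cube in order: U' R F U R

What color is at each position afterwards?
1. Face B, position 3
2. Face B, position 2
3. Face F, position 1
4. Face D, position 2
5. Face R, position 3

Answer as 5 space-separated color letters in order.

After move 1 (U'): U=WWWW F=OOGG R=GGRR B=RRBB L=BBOO
After move 2 (R): R=RGRG U=WOWG F=OYGY D=YBYR B=WRWB
After move 3 (F): F=GOYY U=WOOB R=WGGG D=RRYR L=BYOB
After move 4 (U): U=OWBO F=WGYY R=WRGG B=BYWB L=GOOB
After move 5 (R): R=GWGR U=OGBY F=WRYR D=RWYB B=OYWB
Query 1: B[3] = B
Query 2: B[2] = W
Query 3: F[1] = R
Query 4: D[2] = Y
Query 5: R[3] = R

Answer: B W R Y R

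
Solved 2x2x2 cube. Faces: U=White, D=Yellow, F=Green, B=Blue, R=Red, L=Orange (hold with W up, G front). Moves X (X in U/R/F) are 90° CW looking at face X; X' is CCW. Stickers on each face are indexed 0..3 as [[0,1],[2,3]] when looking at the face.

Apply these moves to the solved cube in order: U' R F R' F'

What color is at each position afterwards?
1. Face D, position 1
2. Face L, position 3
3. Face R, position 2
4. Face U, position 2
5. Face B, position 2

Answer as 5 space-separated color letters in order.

Answer: B O R G R

Derivation:
After move 1 (U'): U=WWWW F=OOGG R=GGRR B=RRBB L=BBOO
After move 2 (R): R=RGRG U=WOWG F=OYGY D=YBYR B=WRWB
After move 3 (F): F=GOYY U=WOOB R=WGGG D=RRYR L=BYOB
After move 4 (R'): R=GGWG U=WWOW F=GOYB D=ROYY B=RRRB
After move 5 (F'): F=OBGY U=WWGW R=OGRG D=YBYY L=BWOO
Query 1: D[1] = B
Query 2: L[3] = O
Query 3: R[2] = R
Query 4: U[2] = G
Query 5: B[2] = R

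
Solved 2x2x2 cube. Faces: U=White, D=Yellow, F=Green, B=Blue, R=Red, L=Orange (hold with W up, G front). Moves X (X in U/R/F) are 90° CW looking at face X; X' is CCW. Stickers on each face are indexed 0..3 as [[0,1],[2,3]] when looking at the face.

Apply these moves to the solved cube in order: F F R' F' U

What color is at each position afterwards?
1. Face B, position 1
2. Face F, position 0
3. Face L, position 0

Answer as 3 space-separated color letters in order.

After move 1 (F): F=GGGG U=WWOO R=WRWR D=RRYY L=OYOY
After move 2 (F): F=GGGG U=WWYY R=OROR D=WWYY L=OROR
After move 3 (R'): R=RROO U=WBYB F=GWGY D=WGYG B=YBWB
After move 4 (F'): F=WYGG U=WBRO R=GRWO D=RRYG L=OBOY
After move 5 (U): U=RWOB F=GRGG R=YBWO B=OBWB L=WYOY
Query 1: B[1] = B
Query 2: F[0] = G
Query 3: L[0] = W

Answer: B G W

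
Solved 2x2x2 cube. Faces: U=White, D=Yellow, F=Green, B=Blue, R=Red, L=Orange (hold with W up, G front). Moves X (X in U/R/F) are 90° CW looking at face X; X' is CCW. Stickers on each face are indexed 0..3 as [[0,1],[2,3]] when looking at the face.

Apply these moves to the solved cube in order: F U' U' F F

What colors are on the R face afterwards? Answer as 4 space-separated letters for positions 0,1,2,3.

Answer: Y Y R R

Derivation:
After move 1 (F): F=GGGG U=WWOO R=WRWR D=RRYY L=OYOY
After move 2 (U'): U=WOWO F=OYGG R=GGWR B=WRBB L=BBOY
After move 3 (U'): U=OOWW F=BBGG R=OYWR B=GGBB L=WROY
After move 4 (F): F=GBGB U=OOYR R=WYWR D=WOYY L=WROR
After move 5 (F): F=GGBB U=OORR R=YYRR D=WWYY L=WWOO
Query: R face = YYRR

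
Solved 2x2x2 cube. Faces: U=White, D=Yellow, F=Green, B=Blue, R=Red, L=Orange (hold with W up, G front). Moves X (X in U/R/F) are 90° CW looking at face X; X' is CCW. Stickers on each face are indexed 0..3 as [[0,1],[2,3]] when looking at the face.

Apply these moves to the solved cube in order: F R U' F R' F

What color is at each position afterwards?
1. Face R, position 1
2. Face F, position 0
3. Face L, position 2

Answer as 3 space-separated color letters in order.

After move 1 (F): F=GGGG U=WWOO R=WRWR D=RRYY L=OYOY
After move 2 (R): R=WWRR U=WGOG F=GRGY D=RBYB B=OBWB
After move 3 (U'): U=GGWO F=OYGY R=GRRR B=WWWB L=OBOY
After move 4 (F): F=GOYY U=GGYB R=WROR D=RGYB L=OROB
After move 5 (R'): R=RRWO U=GWYW F=GGYB D=ROYY B=BWGB
After move 6 (F): F=YGBG U=GWBR R=YRWO D=WRYY L=OROO
Query 1: R[1] = R
Query 2: F[0] = Y
Query 3: L[2] = O

Answer: R Y O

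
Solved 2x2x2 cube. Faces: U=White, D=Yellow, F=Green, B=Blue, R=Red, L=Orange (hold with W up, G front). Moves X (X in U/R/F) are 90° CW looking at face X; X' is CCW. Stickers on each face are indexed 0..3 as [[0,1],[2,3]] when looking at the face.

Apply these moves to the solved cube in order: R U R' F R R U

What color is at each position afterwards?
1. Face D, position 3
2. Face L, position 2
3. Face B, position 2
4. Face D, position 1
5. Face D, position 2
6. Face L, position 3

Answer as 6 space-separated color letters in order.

After move 1 (R): R=RRRR U=WGWG F=GYGY D=YBYB B=WBWB
After move 2 (U): U=WWGG F=RRGY R=WBRR B=OOWB L=GYOO
After move 3 (R'): R=BRWR U=WWGO F=RWGG D=YRYY B=BOBB
After move 4 (F): F=GRGW U=WWOY R=GROR D=WBYY L=GYOR
After move 5 (R): R=OGRR U=WROW F=GBGY D=WBYB B=YOWB
After move 6 (R): R=RORG U=WBOY F=GBGB D=WWYY B=WORB
After move 7 (U): U=OWYB F=ROGB R=WORG B=GYRB L=GBOR
Query 1: D[3] = Y
Query 2: L[2] = O
Query 3: B[2] = R
Query 4: D[1] = W
Query 5: D[2] = Y
Query 6: L[3] = R

Answer: Y O R W Y R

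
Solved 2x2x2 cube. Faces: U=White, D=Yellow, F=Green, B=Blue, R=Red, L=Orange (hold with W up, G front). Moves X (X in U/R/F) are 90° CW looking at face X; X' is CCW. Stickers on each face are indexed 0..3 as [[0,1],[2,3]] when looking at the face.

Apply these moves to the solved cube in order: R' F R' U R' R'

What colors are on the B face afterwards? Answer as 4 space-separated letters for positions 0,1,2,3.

After move 1 (R'): R=RRRR U=WBWB F=GWGW D=YGYG B=YBYB
After move 2 (F): F=GGWW U=WBOO R=WRBR D=RRYG L=OYOG
After move 3 (R'): R=RRWB U=WYOY F=GBWO D=RGYW B=GBRB
After move 4 (U): U=OWYY F=RRWO R=GBWB B=OYRB L=GBOG
After move 5 (R'): R=BBGW U=ORYO F=RWWY D=RRYO B=WYGB
After move 6 (R'): R=BWBG U=OGYW F=RRWO D=RWYY B=OYRB
Query: B face = OYRB

Answer: O Y R B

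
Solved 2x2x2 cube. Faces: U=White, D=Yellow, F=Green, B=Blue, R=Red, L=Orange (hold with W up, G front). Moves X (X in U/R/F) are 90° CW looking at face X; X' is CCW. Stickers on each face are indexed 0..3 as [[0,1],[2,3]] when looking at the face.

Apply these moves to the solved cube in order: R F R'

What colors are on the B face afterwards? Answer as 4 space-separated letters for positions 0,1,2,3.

Answer: B B R B

Derivation:
After move 1 (R): R=RRRR U=WGWG F=GYGY D=YBYB B=WBWB
After move 2 (F): F=GGYY U=WGOO R=WRGR D=RRYB L=OYOB
After move 3 (R'): R=RRWG U=WWOW F=GGYO D=RGYY B=BBRB
Query: B face = BBRB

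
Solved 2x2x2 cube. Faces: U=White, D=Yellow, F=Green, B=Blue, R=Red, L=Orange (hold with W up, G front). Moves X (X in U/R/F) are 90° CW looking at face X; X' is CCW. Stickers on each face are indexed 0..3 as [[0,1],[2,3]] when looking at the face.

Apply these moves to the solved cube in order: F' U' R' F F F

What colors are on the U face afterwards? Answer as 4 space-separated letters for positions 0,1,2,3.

After move 1 (F'): F=GGGG U=WWRR R=YRYR D=OOYY L=OWOW
After move 2 (U'): U=WRWR F=OWGG R=GGYR B=YRBB L=BBOW
After move 3 (R'): R=GRGY U=WBWY F=ORGR D=OWYG B=YROB
After move 4 (F): F=GORR U=WBWB R=WRYY D=GGYG L=BOOW
After move 5 (F): F=RGRO U=WBWO R=WRBY D=YWYG L=BGOG
After move 6 (F): F=RROG U=WBGG R=WROY D=BWYG L=BYOW
Query: U face = WBGG

Answer: W B G G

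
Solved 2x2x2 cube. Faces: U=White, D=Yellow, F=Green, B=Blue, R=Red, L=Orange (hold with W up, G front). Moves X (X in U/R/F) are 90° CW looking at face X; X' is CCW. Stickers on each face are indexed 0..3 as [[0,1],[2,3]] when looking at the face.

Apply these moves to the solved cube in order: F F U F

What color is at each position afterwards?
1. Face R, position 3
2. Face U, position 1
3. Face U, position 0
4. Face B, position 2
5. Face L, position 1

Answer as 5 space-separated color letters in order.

After move 1 (F): F=GGGG U=WWOO R=WRWR D=RRYY L=OYOY
After move 2 (F): F=GGGG U=WWYY R=OROR D=WWYY L=OROR
After move 3 (U): U=YWYW F=ORGG R=BBOR B=ORBB L=GGOR
After move 4 (F): F=GOGR U=YWRG R=YBWR D=OBYY L=GWOW
Query 1: R[3] = R
Query 2: U[1] = W
Query 3: U[0] = Y
Query 4: B[2] = B
Query 5: L[1] = W

Answer: R W Y B W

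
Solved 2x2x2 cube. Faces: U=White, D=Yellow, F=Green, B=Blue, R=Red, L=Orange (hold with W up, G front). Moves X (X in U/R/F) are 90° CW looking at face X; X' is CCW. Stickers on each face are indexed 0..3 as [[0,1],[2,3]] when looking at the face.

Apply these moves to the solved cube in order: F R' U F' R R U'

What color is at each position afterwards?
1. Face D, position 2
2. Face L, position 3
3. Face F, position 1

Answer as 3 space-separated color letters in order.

After move 1 (F): F=GGGG U=WWOO R=WRWR D=RRYY L=OYOY
After move 2 (R'): R=RRWW U=WBOB F=GWGO D=RGYG B=YBRB
After move 3 (U): U=OWBB F=RRGO R=YBWW B=OYRB L=GWOY
After move 4 (F'): F=RORG U=OWYW R=GBRW D=WYYG L=GBOB
After move 5 (R): R=RGWB U=OOYG F=RYRG D=WRYO B=WYWB
After move 6 (R): R=WRBG U=OYYG F=RRRO D=WWYW B=GYOB
After move 7 (U'): U=YGOY F=GBRO R=RRBG B=WROB L=GYOB
Query 1: D[2] = Y
Query 2: L[3] = B
Query 3: F[1] = B

Answer: Y B B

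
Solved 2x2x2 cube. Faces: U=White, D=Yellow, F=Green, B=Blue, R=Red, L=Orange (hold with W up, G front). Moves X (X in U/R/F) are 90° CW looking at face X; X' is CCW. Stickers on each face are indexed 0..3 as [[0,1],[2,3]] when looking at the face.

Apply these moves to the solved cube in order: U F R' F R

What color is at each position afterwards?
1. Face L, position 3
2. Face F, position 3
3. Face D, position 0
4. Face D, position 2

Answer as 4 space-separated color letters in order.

Answer: R R W Y

Derivation:
After move 1 (U): U=WWWW F=RRGG R=BBRR B=OOBB L=GGOO
After move 2 (F): F=GRGR U=WWOG R=WBWR D=RBYY L=GYOY
After move 3 (R'): R=BRWW U=WBOO F=GWGG D=RRYR B=YOBB
After move 4 (F): F=GGGW U=WBYY R=OROW D=WBYR L=GROR
After move 5 (R): R=OOWR U=WGYW F=GBGR D=WBYY B=YOBB
Query 1: L[3] = R
Query 2: F[3] = R
Query 3: D[0] = W
Query 4: D[2] = Y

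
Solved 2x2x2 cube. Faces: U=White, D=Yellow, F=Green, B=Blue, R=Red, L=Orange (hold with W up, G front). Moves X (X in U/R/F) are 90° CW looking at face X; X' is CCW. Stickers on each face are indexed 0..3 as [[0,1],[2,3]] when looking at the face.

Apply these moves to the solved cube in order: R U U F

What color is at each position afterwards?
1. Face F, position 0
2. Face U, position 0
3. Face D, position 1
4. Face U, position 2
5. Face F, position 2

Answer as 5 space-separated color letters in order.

Answer: G G O O Y

Derivation:
After move 1 (R): R=RRRR U=WGWG F=GYGY D=YBYB B=WBWB
After move 2 (U): U=WWGG F=RRGY R=WBRR B=OOWB L=GYOO
After move 3 (U): U=GWGW F=WBGY R=OORR B=GYWB L=RROO
After move 4 (F): F=GWYB U=GWOR R=GOWR D=ROYB L=RYOB
Query 1: F[0] = G
Query 2: U[0] = G
Query 3: D[1] = O
Query 4: U[2] = O
Query 5: F[2] = Y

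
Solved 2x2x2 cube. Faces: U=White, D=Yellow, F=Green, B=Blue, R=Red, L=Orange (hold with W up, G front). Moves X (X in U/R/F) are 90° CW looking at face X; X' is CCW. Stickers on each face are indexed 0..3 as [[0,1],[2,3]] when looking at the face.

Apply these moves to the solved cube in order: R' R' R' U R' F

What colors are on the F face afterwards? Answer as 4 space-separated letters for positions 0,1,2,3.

After move 1 (R'): R=RRRR U=WBWB F=GWGW D=YGYG B=YBYB
After move 2 (R'): R=RRRR U=WYWY F=GBGB D=YWYW B=GBGB
After move 3 (R'): R=RRRR U=WGWG F=GYGY D=YBYB B=WBWB
After move 4 (U): U=WWGG F=RRGY R=WBRR B=OOWB L=GYOO
After move 5 (R'): R=BRWR U=WWGO F=RWGG D=YRYY B=BOBB
After move 6 (F): F=GRGW U=WWOY R=GROR D=WBYY L=GYOR
Query: F face = GRGW

Answer: G R G W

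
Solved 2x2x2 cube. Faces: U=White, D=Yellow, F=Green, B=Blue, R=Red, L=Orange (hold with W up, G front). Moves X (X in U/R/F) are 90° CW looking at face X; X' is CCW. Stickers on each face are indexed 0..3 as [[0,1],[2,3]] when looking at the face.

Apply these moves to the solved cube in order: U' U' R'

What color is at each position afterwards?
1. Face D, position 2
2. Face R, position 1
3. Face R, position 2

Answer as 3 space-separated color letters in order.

After move 1 (U'): U=WWWW F=OOGG R=GGRR B=RRBB L=BBOO
After move 2 (U'): U=WWWW F=BBGG R=OORR B=GGBB L=RROO
After move 3 (R'): R=OROR U=WBWG F=BWGW D=YBYG B=YGYB
Query 1: D[2] = Y
Query 2: R[1] = R
Query 3: R[2] = O

Answer: Y R O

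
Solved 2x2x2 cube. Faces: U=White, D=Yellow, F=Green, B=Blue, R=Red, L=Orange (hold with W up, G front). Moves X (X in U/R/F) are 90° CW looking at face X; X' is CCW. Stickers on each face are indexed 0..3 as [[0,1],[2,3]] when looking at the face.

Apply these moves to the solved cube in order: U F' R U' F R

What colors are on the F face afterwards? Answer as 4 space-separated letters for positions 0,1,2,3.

Answer: R R Y O

Derivation:
After move 1 (U): U=WWWW F=RRGG R=BBRR B=OOBB L=GGOO
After move 2 (F'): F=RGRG U=WWBR R=YBYR D=GOYY L=GWOW
After move 3 (R): R=YYRB U=WGBG F=RORY D=GBYO B=ROWB
After move 4 (U'): U=GGWB F=GWRY R=RORB B=YYWB L=ROOW
After move 5 (F): F=RGYW U=GGWO R=WOBB D=RRYO L=RGOB
After move 6 (R): R=BWBO U=GGWW F=RRYO D=RWYY B=OYGB
Query: F face = RRYO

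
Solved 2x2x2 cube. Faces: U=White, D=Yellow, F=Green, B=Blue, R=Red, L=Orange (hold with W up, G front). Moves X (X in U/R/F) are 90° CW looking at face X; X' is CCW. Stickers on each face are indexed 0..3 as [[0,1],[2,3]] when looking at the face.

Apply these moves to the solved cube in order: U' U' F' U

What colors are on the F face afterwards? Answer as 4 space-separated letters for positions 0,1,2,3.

Answer: Y O B G

Derivation:
After move 1 (U'): U=WWWW F=OOGG R=GGRR B=RRBB L=BBOO
After move 2 (U'): U=WWWW F=BBGG R=OORR B=GGBB L=RROO
After move 3 (F'): F=BGBG U=WWOR R=YOYR D=ROYY L=RWOW
After move 4 (U): U=OWRW F=YOBG R=GGYR B=RWBB L=BGOW
Query: F face = YOBG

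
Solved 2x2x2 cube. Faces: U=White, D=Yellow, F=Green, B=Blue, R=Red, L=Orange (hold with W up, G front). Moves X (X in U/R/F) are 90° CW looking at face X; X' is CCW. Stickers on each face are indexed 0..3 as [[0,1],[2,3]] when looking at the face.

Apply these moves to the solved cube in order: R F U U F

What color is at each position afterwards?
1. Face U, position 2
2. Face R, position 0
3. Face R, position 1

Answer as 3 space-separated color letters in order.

Answer: B G Y

Derivation:
After move 1 (R): R=RRRR U=WGWG F=GYGY D=YBYB B=WBWB
After move 2 (F): F=GGYY U=WGOO R=WRGR D=RRYB L=OYOB
After move 3 (U): U=OWOG F=WRYY R=WBGR B=OYWB L=GGOB
After move 4 (U): U=OOGW F=WBYY R=OYGR B=GGWB L=WROB
After move 5 (F): F=YWYB U=OOBR R=GYWR D=GOYB L=WROR
Query 1: U[2] = B
Query 2: R[0] = G
Query 3: R[1] = Y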